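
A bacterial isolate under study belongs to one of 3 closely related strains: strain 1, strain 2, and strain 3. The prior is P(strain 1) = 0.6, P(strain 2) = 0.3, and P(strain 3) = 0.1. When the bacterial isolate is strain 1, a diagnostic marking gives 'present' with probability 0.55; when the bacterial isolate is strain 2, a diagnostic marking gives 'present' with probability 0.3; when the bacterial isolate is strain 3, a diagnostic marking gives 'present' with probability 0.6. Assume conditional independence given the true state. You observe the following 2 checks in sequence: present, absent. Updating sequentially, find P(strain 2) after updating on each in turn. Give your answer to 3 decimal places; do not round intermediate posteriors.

After 'present': normaliser = 0.55·0.6000 + 0.3·0.3000 + 0.6·0.1000; P(strain 1) ≈ 0.6875, P(strain 2) ≈ 0.1875, P(strain 3) ≈ 0.1250
After 'absent': normaliser = 0.45·0.6875 + 0.7·0.1875 + 0.4·0.1250; P(strain 1) ≈ 0.6306, P(strain 2) ≈ 0.2675, P(strain 3) ≈ 0.1019

0.268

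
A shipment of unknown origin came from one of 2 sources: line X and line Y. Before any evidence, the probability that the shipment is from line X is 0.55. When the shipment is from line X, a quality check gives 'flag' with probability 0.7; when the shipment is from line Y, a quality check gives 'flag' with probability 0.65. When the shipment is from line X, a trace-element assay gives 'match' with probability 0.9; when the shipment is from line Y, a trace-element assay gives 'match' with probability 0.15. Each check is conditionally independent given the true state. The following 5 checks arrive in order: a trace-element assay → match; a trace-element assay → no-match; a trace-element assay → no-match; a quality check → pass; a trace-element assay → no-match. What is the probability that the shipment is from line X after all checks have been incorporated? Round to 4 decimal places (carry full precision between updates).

0.0101

After a trace-element assay='match': P(line X) = 0.9·0.5500 / (0.9·0.5500 + 0.15·0.4500) ≈ 0.8800
After a trace-element assay='no-match': P(line X) = 0.1·0.8800 / (0.1·0.8800 + 0.85·0.1200) ≈ 0.4632
After a trace-element assay='no-match': P(line X) = 0.1·0.4632 / (0.1·0.4632 + 0.85·0.5368) ≈ 0.0921
After a quality check='pass': P(line X) = 0.3·0.0921 / (0.3·0.0921 + 0.35·0.9079) ≈ 0.0800
After a trace-element assay='no-match': P(line X) = 0.1·0.0800 / (0.1·0.0800 + 0.85·0.9200) ≈ 0.0101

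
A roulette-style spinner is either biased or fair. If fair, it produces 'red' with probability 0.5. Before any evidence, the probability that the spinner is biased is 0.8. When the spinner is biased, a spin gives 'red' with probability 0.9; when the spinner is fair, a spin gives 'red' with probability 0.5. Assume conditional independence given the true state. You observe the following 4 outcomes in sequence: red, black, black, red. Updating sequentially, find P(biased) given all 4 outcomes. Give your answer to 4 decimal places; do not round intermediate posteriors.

0.3414

After 'red': P(biased) = 0.9·0.8000 / (0.9·0.8000 + 0.5·0.2000) ≈ 0.8780
After 'black': P(biased) = 0.1·0.8780 / (0.1·0.8780 + 0.5·0.1220) ≈ 0.5902
After 'black': P(biased) = 0.1·0.5902 / (0.1·0.5902 + 0.5·0.4098) ≈ 0.2236
After 'red': P(biased) = 0.9·0.2236 / (0.9·0.2236 + 0.5·0.7764) ≈ 0.3414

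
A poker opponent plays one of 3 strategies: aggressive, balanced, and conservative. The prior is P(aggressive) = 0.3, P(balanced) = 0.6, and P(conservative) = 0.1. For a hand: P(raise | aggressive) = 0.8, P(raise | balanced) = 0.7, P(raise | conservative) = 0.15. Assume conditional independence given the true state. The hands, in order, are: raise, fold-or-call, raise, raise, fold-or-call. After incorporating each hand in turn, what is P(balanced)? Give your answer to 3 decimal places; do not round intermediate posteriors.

0.744

After 'raise': normaliser = 0.8·0.3000 + 0.7·0.6000 + 0.15·0.1000; P(aggressive) ≈ 0.3556, P(balanced) ≈ 0.6222, P(conservative) ≈ 0.0222
After 'fold-or-call': normaliser = 0.2·0.3556 + 0.3·0.6222 + 0.85·0.0222; P(aggressive) ≈ 0.2570, P(balanced) ≈ 0.6747, P(conservative) ≈ 0.0683
After 'raise': normaliser = 0.8·0.2570 + 0.7·0.6747 + 0.15·0.0683; P(aggressive) ≈ 0.2988, P(balanced) ≈ 0.6863, P(conservative) ≈ 0.0149
After 'raise': normaliser = 0.8·0.2988 + 0.7·0.6863 + 0.15·0.0149; P(aggressive) ≈ 0.3312, P(balanced) ≈ 0.6657, P(conservative) ≈ 0.0031
After 'fold-or-call': normaliser = 0.2·0.3312 + 0.3·0.6657 + 0.85·0.0031; P(aggressive) ≈ 0.2466, P(balanced) ≈ 0.7436, P(conservative) ≈ 0.0098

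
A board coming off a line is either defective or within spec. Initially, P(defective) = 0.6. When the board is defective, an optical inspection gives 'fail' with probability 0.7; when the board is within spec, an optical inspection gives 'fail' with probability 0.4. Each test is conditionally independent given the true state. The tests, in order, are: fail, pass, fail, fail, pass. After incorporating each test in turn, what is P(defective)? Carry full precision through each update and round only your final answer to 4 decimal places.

0.6677

After 'fail': P(defective) = 0.7·0.6000 / (0.7·0.6000 + 0.4·0.4000) ≈ 0.7241
After 'pass': P(defective) = 0.3·0.7241 / (0.3·0.7241 + 0.6·0.2759) ≈ 0.5676
After 'fail': P(defective) = 0.7·0.5676 / (0.7·0.5676 + 0.4·0.4324) ≈ 0.6967
After 'fail': P(defective) = 0.7·0.6967 / (0.7·0.6967 + 0.4·0.3033) ≈ 0.8008
After 'pass': P(defective) = 0.3·0.8008 / (0.3·0.8008 + 0.6·0.1992) ≈ 0.6677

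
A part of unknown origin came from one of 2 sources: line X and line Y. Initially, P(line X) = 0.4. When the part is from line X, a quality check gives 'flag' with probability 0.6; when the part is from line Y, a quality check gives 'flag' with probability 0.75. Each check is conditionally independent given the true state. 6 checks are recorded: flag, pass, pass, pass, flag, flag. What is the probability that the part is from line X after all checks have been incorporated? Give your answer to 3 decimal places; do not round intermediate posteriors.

0.583

Each posterior becomes the prior for the next update.
After 'flag': P(line X) = 0.6·0.4000 / (0.6·0.4000 + 0.75·0.6000) ≈ 0.3478
After 'pass': P(line X) = 0.4·0.3478 / (0.4·0.3478 + 0.25·0.6522) ≈ 0.4604
After 'pass': P(line X) = 0.4·0.4604 / (0.4·0.4604 + 0.25·0.5396) ≈ 0.5772
After 'pass': P(line X) = 0.4·0.5772 / (0.4·0.5772 + 0.25·0.4228) ≈ 0.6860
After 'flag': P(line X) = 0.6·0.6860 / (0.6·0.6860 + 0.75·0.3140) ≈ 0.6360
After 'flag': P(line X) = 0.6·0.6360 / (0.6·0.6360 + 0.75·0.3640) ≈ 0.5830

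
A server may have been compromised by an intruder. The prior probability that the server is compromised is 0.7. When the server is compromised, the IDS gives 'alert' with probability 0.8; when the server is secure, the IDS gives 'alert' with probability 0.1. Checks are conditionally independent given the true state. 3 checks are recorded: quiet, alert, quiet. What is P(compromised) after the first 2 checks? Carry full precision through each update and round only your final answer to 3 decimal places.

Each posterior becomes the prior for the next update.
After 'quiet': P(compromised) = 0.2·0.7000 / (0.2·0.7000 + 0.9·0.3000) ≈ 0.3415
After 'alert': P(compromised) = 0.8·0.3415 / (0.8·0.3415 + 0.1·0.6585) ≈ 0.8058

0.806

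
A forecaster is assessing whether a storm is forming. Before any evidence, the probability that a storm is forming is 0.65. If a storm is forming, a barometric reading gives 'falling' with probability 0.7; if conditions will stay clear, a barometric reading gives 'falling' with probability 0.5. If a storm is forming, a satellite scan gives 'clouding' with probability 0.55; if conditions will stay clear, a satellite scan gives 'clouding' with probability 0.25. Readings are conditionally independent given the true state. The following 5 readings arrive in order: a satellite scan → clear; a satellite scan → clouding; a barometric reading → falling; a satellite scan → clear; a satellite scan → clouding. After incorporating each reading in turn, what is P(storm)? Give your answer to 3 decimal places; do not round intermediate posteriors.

After a satellite scan='clear': P(storm) = 0.45·0.6500 / (0.45·0.6500 + 0.75·0.3500) ≈ 0.5270
After a satellite scan='clouding': P(storm) = 0.55·0.5270 / (0.55·0.5270 + 0.25·0.4730) ≈ 0.7103
After a barometric reading='falling': P(storm) = 0.7·0.7103 / (0.7·0.7103 + 0.5·0.2897) ≈ 0.7744
After a satellite scan='clear': P(storm) = 0.45·0.7744 / (0.45·0.7744 + 0.75·0.2256) ≈ 0.6731
After a satellite scan='clouding': P(storm) = 0.55·0.6731 / (0.55·0.6731 + 0.25·0.3269) ≈ 0.8192

0.819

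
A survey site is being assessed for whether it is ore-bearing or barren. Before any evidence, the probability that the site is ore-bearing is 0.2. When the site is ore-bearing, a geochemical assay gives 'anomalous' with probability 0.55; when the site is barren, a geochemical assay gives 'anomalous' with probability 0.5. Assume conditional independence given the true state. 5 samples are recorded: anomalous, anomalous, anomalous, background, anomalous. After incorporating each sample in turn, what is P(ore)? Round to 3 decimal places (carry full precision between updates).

After 'anomalous': P(ore) = 0.55·0.2000 / (0.55·0.2000 + 0.5·0.8000) ≈ 0.2157
After 'anomalous': P(ore) = 0.55·0.2157 / (0.55·0.2157 + 0.5·0.7843) ≈ 0.2322
After 'anomalous': P(ore) = 0.55·0.2322 / (0.55·0.2322 + 0.5·0.7678) ≈ 0.2497
After 'background': P(ore) = 0.45·0.2497 / (0.45·0.2497 + 0.5·0.7503) ≈ 0.2305
After 'anomalous': P(ore) = 0.55·0.2305 / (0.55·0.2305 + 0.5·0.7695) ≈ 0.2478

0.248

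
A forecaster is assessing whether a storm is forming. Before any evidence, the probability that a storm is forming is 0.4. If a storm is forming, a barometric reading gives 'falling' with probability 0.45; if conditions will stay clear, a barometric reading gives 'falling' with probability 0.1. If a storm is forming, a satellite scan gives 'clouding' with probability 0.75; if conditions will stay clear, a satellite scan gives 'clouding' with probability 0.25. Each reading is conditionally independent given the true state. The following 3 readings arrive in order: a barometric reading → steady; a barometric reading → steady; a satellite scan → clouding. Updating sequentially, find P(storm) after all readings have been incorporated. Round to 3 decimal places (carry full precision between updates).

After a barometric reading='steady': P(storm) = 0.55·0.4000 / (0.55·0.4000 + 0.9·0.6000) ≈ 0.2895
After a barometric reading='steady': P(storm) = 0.55·0.2895 / (0.55·0.2895 + 0.9·0.7105) ≈ 0.1993
After a satellite scan='clouding': P(storm) = 0.75·0.1993 / (0.75·0.1993 + 0.25·0.8007) ≈ 0.4276

0.428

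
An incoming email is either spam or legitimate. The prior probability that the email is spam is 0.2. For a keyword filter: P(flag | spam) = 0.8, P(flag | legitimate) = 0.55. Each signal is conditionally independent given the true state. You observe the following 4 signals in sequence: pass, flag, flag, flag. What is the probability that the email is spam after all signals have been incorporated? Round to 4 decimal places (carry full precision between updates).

0.2548

After 'pass': P(spam) = 0.2·0.2000 / (0.2·0.2000 + 0.45·0.8000) ≈ 0.1000
After 'flag': P(spam) = 0.8·0.1000 / (0.8·0.1000 + 0.55·0.9000) ≈ 0.1391
After 'flag': P(spam) = 0.8·0.1391 / (0.8·0.1391 + 0.55·0.8609) ≈ 0.1903
After 'flag': P(spam) = 0.8·0.1903 / (0.8·0.1903 + 0.55·0.8097) ≈ 0.2548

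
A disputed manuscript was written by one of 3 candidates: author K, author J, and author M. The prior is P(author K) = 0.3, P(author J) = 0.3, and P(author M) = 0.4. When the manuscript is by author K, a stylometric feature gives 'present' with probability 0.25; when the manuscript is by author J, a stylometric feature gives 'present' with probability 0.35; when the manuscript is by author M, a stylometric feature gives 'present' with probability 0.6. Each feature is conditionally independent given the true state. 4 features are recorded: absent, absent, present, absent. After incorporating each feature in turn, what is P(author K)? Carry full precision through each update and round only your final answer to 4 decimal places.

Apply Bayes' rule sequentially, carrying P(author K) forward.
After 'absent': normaliser = 0.75·0.3000 + 0.65·0.3000 + 0.4·0.4000; P(author K) ≈ 0.3879, P(author J) ≈ 0.3362, P(author M) ≈ 0.2759
After 'absent': normaliser = 0.75·0.3879 + 0.65·0.3362 + 0.4·0.2759; P(author K) ≈ 0.4694, P(author J) ≈ 0.3526, P(author M) ≈ 0.1780
After 'present': normaliser = 0.25·0.4694 + 0.35·0.3526 + 0.6·0.1780; P(author K) ≈ 0.3376, P(author J) ≈ 0.3550, P(author M) ≈ 0.3073
After 'absent': normaliser = 0.75·0.3376 + 0.65·0.3550 + 0.4·0.3073; P(author K) ≈ 0.4172, P(author J) ≈ 0.3802, P(author M) ≈ 0.2025

0.4172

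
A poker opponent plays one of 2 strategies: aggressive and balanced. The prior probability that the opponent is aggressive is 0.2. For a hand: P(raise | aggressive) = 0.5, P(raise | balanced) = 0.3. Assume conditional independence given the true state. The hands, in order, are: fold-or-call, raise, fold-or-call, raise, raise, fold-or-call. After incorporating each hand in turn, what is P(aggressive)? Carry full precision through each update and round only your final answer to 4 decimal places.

0.2967

Apply Bayes' rule sequentially, carrying P(aggressive) forward.
After 'fold-or-call': P(aggressive) = 0.5·0.2000 / (0.5·0.2000 + 0.7·0.8000) ≈ 0.1515
After 'raise': P(aggressive) = 0.5·0.1515 / (0.5·0.1515 + 0.3·0.8485) ≈ 0.2294
After 'fold-or-call': P(aggressive) = 0.5·0.2294 / (0.5·0.2294 + 0.7·0.7706) ≈ 0.1753
After 'raise': P(aggressive) = 0.5·0.1753 / (0.5·0.1753 + 0.3·0.8247) ≈ 0.2616
After 'raise': P(aggressive) = 0.5·0.2616 / (0.5·0.2616 + 0.3·0.7384) ≈ 0.3713
After 'fold-or-call': P(aggressive) = 0.5·0.3713 / (0.5·0.3713 + 0.7·0.6287) ≈ 0.2967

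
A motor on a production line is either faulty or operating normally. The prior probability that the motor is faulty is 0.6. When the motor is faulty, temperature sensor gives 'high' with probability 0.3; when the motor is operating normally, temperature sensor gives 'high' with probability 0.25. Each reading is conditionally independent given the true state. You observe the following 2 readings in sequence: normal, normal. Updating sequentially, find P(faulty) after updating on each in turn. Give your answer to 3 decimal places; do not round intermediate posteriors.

0.566

After 'normal': P(faulty) = 0.7·0.6000 / (0.7·0.6000 + 0.75·0.4000) ≈ 0.5833
After 'normal': P(faulty) = 0.7·0.5833 / (0.7·0.5833 + 0.75·0.4167) ≈ 0.5665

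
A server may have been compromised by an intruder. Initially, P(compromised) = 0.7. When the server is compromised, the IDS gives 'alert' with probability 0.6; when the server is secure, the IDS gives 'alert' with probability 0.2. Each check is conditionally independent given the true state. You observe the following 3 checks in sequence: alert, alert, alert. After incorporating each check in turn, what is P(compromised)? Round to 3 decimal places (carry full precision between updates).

Apply Bayes' rule sequentially, carrying P(compromised) forward.
After 'alert': P(compromised) = 0.6·0.7000 / (0.6·0.7000 + 0.2·0.3000) ≈ 0.8750
After 'alert': P(compromised) = 0.6·0.8750 / (0.6·0.8750 + 0.2·0.1250) ≈ 0.9545
After 'alert': P(compromised) = 0.6·0.9545 / (0.6·0.9545 + 0.2·0.0455) ≈ 0.9844

0.984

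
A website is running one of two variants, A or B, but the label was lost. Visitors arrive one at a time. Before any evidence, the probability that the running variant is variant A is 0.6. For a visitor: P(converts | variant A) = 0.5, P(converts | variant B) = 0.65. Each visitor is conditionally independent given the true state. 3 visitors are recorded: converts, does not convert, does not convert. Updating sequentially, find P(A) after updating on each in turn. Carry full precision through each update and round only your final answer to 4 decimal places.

After 'converts': P(A) = 0.5·0.6000 / (0.5·0.6000 + 0.65·0.4000) ≈ 0.5357
After 'does not convert': P(A) = 0.5·0.5357 / (0.5·0.5357 + 0.35·0.4643) ≈ 0.6224
After 'does not convert': P(A) = 0.5·0.6224 / (0.5·0.6224 + 0.35·0.3776) ≈ 0.7019

0.7019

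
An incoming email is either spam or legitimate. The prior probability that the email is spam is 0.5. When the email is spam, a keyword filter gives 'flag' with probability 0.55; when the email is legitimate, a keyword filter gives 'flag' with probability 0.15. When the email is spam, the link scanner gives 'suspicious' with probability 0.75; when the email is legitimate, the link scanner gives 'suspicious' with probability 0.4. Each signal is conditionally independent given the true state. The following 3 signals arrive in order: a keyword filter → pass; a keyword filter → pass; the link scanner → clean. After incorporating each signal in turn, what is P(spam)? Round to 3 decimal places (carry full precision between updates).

0.105

Apply Bayes' rule sequentially, carrying P(spam) forward.
After a keyword filter='pass': P(spam) = 0.45·0.5000 / (0.45·0.5000 + 0.85·0.5000) ≈ 0.3462
After a keyword filter='pass': P(spam) = 0.45·0.3462 / (0.45·0.3462 + 0.85·0.6538) ≈ 0.2189
After the link scanner='clean': P(spam) = 0.25·0.2189 / (0.25·0.2189 + 0.6·0.7811) ≈ 0.1046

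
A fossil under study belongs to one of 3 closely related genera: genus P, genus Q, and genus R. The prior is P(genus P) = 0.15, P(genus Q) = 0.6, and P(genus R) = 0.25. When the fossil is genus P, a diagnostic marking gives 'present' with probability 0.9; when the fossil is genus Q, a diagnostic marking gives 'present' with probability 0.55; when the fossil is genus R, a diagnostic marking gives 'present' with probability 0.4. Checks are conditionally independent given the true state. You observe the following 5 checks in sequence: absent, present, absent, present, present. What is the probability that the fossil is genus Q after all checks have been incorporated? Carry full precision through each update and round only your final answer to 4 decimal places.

0.7468

After 'absent': normaliser = 0.1·0.1500 + 0.45·0.6000 + 0.6·0.2500; P(genus P) ≈ 0.0345, P(genus Q) ≈ 0.6207, P(genus R) ≈ 0.3448
After 'present': normaliser = 0.9·0.0345 + 0.55·0.6207 + 0.4·0.3448; P(genus P) ≈ 0.0608, P(genus Q) ≈ 0.6689, P(genus R) ≈ 0.2703
After 'absent': normaliser = 0.1·0.0608 + 0.45·0.6689 + 0.6·0.2703; P(genus P) ≈ 0.0130, P(genus Q) ≈ 0.6415, P(genus R) ≈ 0.3456
After 'present': normaliser = 0.9·0.0130 + 0.55·0.6415 + 0.4·0.3456; P(genus P) ≈ 0.0232, P(genus Q) ≈ 0.7018, P(genus R) ≈ 0.2750
After 'present': normaliser = 0.9·0.0232 + 0.55·0.7018 + 0.4·0.2750; P(genus P) ≈ 0.0404, P(genus Q) ≈ 0.7468, P(genus R) ≈ 0.2128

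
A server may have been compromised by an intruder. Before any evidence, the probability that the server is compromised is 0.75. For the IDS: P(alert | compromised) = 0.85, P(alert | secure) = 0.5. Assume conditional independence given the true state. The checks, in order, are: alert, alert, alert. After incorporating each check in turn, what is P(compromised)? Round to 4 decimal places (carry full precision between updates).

After 'alert': P(compromised) = 0.85·0.7500 / (0.85·0.7500 + 0.5·0.2500) ≈ 0.8361
After 'alert': P(compromised) = 0.85·0.8361 / (0.85·0.8361 + 0.5·0.1639) ≈ 0.8966
After 'alert': P(compromised) = 0.85·0.8966 / (0.85·0.8966 + 0.5·0.1034) ≈ 0.9365

0.9365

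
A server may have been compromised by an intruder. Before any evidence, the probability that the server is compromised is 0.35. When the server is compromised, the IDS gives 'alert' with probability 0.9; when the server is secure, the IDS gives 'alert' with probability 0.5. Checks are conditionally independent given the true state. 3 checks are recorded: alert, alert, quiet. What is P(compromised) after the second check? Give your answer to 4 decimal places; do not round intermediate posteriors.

0.6357

After 'alert': P(compromised) = 0.9·0.3500 / (0.9·0.3500 + 0.5·0.6500) ≈ 0.4922
After 'alert': P(compromised) = 0.9·0.4922 / (0.9·0.4922 + 0.5·0.5078) ≈ 0.6357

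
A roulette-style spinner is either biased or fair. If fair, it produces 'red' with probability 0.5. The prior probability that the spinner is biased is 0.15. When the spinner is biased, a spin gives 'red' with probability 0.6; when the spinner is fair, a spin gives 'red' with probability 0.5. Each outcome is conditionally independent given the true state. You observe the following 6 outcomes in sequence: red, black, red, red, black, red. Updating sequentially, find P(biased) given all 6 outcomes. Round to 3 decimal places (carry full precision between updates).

0.190

Each posterior becomes the prior for the next update.
After 'red': P(biased) = 0.6·0.1500 / (0.6·0.1500 + 0.5·0.8500) ≈ 0.1748
After 'black': P(biased) = 0.4·0.1748 / (0.4·0.1748 + 0.5·0.8252) ≈ 0.1449
After 'red': P(biased) = 0.6·0.1449 / (0.6·0.1449 + 0.5·0.8551) ≈ 0.1689
After 'red': P(biased) = 0.6·0.1689 / (0.6·0.1689 + 0.5·0.8311) ≈ 0.1961
After 'black': P(biased) = 0.4·0.1961 / (0.4·0.1961 + 0.5·0.8039) ≈ 0.1633
After 'red': P(biased) = 0.6·0.1633 / (0.6·0.1633 + 0.5·0.8367) ≈ 0.1898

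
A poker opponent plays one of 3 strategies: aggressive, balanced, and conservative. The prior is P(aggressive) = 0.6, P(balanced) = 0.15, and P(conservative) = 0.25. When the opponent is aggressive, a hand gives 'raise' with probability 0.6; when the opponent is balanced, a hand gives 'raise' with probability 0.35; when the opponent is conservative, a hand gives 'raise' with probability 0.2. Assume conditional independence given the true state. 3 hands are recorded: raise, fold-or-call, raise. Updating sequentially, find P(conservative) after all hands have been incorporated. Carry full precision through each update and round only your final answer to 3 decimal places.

After 'raise': normaliser = 0.6·0.6000 + 0.35·0.1500 + 0.2·0.2500; P(aggressive) ≈ 0.7784, P(balanced) ≈ 0.1135, P(conservative) ≈ 0.1081
After 'fold-or-call': normaliser = 0.4·0.7784 + 0.65·0.1135 + 0.8·0.1081; P(aggressive) ≈ 0.6602, P(balanced) ≈ 0.1564, P(conservative) ≈ 0.1834
After 'raise': normaliser = 0.6·0.6602 + 0.35·0.1564 + 0.2·0.1834; P(aggressive) ≈ 0.8125, P(balanced) ≈ 0.1123, P(conservative) ≈ 0.0752

0.075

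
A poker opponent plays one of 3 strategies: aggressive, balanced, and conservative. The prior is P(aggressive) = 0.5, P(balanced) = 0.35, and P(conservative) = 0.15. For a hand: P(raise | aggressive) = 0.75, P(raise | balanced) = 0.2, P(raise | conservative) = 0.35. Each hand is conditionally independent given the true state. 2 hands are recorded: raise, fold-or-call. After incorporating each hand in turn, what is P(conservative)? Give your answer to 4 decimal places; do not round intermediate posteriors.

0.1856

Apply Bayes' rule sequentially, carrying P(conservative) forward.
After 'raise': normaliser = 0.75·0.5000 + 0.2·0.3500 + 0.35·0.1500; P(aggressive) ≈ 0.7538, P(balanced) ≈ 0.1407, P(conservative) ≈ 0.1055
After 'fold-or-call': normaliser = 0.25·0.7538 + 0.8·0.1407 + 0.65·0.1055; P(aggressive) ≈ 0.5099, P(balanced) ≈ 0.3046, P(conservative) ≈ 0.1856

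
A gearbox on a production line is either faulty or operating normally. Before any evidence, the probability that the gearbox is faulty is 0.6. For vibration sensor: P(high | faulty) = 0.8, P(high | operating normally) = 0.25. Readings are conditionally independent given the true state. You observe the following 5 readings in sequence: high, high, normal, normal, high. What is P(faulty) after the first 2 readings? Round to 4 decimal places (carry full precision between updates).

After 'high': P(faulty) = 0.8·0.6000 / (0.8·0.6000 + 0.25·0.4000) ≈ 0.8276
After 'high': P(faulty) = 0.8·0.8276 / (0.8·0.8276 + 0.25·0.1724) ≈ 0.9389

0.9389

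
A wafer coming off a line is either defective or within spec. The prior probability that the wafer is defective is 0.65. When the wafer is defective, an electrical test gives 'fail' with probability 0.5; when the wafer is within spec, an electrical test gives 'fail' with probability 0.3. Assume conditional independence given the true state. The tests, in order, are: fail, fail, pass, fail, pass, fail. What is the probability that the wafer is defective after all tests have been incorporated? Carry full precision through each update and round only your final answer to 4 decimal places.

0.8797

After 'fail': P(defective) = 0.5·0.6500 / (0.5·0.6500 + 0.3·0.3500) ≈ 0.7558
After 'fail': P(defective) = 0.5·0.7558 / (0.5·0.7558 + 0.3·0.2442) ≈ 0.8376
After 'pass': P(defective) = 0.5·0.8376 / (0.5·0.8376 + 0.7·0.1624) ≈ 0.7865
After 'fail': P(defective) = 0.5·0.7865 / (0.5·0.7865 + 0.3·0.2135) ≈ 0.8600
After 'pass': P(defective) = 0.5·0.8600 / (0.5·0.8600 + 0.7·0.1400) ≈ 0.8144
After 'fail': P(defective) = 0.5·0.8144 / (0.5·0.8144 + 0.3·0.1856) ≈ 0.8797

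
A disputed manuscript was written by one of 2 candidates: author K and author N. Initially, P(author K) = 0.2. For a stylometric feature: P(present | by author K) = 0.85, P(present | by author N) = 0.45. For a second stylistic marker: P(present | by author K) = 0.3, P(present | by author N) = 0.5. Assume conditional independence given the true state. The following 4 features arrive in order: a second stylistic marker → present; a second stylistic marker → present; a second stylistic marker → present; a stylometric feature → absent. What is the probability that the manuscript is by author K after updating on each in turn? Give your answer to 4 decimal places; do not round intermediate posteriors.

0.0145

Each posterior becomes the prior for the next update.
After a second stylistic marker='present': P(author K) = 0.3·0.2000 / (0.3·0.2000 + 0.5·0.8000) ≈ 0.1304
After a second stylistic marker='present': P(author K) = 0.3·0.1304 / (0.3·0.1304 + 0.5·0.8696) ≈ 0.0826
After a second stylistic marker='present': P(author K) = 0.3·0.0826 / (0.3·0.0826 + 0.5·0.9174) ≈ 0.0512
After a stylometric feature='absent': P(author K) = 0.15·0.0512 / (0.15·0.0512 + 0.55·0.9488) ≈ 0.0145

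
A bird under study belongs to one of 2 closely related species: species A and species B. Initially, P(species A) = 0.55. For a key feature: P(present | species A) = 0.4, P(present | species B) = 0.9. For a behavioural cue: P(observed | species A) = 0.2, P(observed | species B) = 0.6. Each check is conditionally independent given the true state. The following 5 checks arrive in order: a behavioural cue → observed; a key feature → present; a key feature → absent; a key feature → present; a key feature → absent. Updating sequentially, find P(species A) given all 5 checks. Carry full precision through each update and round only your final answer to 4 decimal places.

0.7434

After a behavioural cue='observed': P(species A) = 0.2·0.5500 / (0.2·0.5500 + 0.6·0.4500) ≈ 0.2895
After a key feature='present': P(species A) = 0.4·0.2895 / (0.4·0.2895 + 0.9·0.7105) ≈ 0.1533
After a key feature='absent': P(species A) = 0.6·0.1533 / (0.6·0.1533 + 0.1·0.8467) ≈ 0.5207
After a key feature='present': P(species A) = 0.4·0.5207 / (0.4·0.5207 + 0.9·0.4793) ≈ 0.3256
After a key feature='absent': P(species A) = 0.6·0.3256 / (0.6·0.3256 + 0.1·0.6744) ≈ 0.7434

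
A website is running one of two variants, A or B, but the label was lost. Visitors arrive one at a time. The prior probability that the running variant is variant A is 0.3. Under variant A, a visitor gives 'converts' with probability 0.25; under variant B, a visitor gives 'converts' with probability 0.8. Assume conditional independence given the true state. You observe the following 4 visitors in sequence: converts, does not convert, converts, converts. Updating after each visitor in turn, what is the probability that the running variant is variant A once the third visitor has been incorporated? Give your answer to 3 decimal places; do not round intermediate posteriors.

Apply Bayes' rule sequentially, carrying P(A) forward.
After 'converts': P(A) = 0.25·0.3000 / (0.25·0.3000 + 0.8·0.7000) ≈ 0.1181
After 'does not convert': P(A) = 0.75·0.1181 / (0.75·0.1181 + 0.2·0.8819) ≈ 0.3343
After 'converts': P(A) = 0.25·0.3343 / (0.25·0.3343 + 0.8·0.6657) ≈ 0.1357

0.136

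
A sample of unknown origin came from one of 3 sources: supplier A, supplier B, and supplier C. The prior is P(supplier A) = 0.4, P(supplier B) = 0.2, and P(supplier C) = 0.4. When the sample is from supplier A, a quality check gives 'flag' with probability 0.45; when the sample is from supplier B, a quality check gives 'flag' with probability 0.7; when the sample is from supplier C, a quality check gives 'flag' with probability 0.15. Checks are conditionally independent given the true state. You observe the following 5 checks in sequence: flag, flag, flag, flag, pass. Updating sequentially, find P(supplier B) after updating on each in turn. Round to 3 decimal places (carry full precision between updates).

After 'flag': normaliser = 0.45·0.4000 + 0.7·0.2000 + 0.15·0.4000; P(supplier A) ≈ 0.4737, P(supplier B) ≈ 0.3684, P(supplier C) ≈ 0.1579
After 'flag': normaliser = 0.45·0.4737 + 0.7·0.3684 + 0.15·0.1579; P(supplier A) ≈ 0.4309, P(supplier B) ≈ 0.5213, P(supplier C) ≈ 0.0479
After 'flag': normaliser = 0.45·0.4309 + 0.7·0.5213 + 0.15·0.0479; P(supplier A) ≈ 0.3426, P(supplier B) ≈ 0.6447, P(supplier C) ≈ 0.0127
After 'flag': normaliser = 0.45·0.3426 + 0.7·0.6447 + 0.15·0.0127; P(supplier A) ≈ 0.2538, P(supplier B) ≈ 0.7431, P(supplier C) ≈ 0.0031
After 'pass': normaliser = 0.55·0.2538 + 0.3·0.7431 + 0.85·0.0031; P(supplier A) ≈ 0.3823, P(supplier B) ≈ 0.6104, P(supplier C) ≈ 0.0073

0.610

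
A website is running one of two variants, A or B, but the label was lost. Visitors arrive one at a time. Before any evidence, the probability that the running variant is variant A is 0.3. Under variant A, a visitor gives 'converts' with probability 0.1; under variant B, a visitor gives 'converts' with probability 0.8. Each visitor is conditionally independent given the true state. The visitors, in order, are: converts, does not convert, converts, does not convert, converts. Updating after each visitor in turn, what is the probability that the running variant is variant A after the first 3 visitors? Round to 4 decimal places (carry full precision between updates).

0.0293

After 'converts': P(A) = 0.1·0.3000 / (0.1·0.3000 + 0.8·0.7000) ≈ 0.0508
After 'does not convert': P(A) = 0.9·0.0508 / (0.9·0.0508 + 0.2·0.9492) ≈ 0.1942
After 'converts': P(A) = 0.1·0.1942 / (0.1·0.1942 + 0.8·0.8058) ≈ 0.0293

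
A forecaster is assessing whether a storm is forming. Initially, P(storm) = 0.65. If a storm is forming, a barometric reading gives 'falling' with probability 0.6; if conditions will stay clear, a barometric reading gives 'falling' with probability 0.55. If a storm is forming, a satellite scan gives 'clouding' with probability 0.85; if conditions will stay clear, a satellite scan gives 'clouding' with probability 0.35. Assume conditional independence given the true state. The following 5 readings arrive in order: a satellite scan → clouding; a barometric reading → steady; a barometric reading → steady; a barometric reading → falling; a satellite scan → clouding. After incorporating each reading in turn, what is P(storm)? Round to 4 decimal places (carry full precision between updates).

0.9042

After a satellite scan='clouding': P(storm) = 0.85·0.6500 / (0.85·0.6500 + 0.35·0.3500) ≈ 0.8185
After a barometric reading='steady': P(storm) = 0.4·0.8185 / (0.4·0.8185 + 0.45·0.1815) ≈ 0.8004
After a barometric reading='steady': P(storm) = 0.4·0.8004 / (0.4·0.8004 + 0.45·0.1996) ≈ 0.7809
After a barometric reading='falling': P(storm) = 0.6·0.7809 / (0.6·0.7809 + 0.55·0.2191) ≈ 0.7954
After a satellite scan='clouding': P(storm) = 0.85·0.7954 / (0.85·0.7954 + 0.35·0.2046) ≈ 0.9042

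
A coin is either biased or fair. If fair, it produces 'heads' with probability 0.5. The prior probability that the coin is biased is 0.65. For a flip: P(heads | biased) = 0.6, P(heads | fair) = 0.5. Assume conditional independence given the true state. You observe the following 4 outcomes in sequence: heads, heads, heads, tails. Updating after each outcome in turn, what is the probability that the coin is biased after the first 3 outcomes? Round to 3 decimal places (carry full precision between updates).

After 'heads': P(biased) = 0.6·0.6500 / (0.6·0.6500 + 0.5·0.3500) ≈ 0.6903
After 'heads': P(biased) = 0.6·0.6903 / (0.6·0.6903 + 0.5·0.3097) ≈ 0.7278
After 'heads': P(biased) = 0.6·0.7278 / (0.6·0.7278 + 0.5·0.2722) ≈ 0.7624

0.762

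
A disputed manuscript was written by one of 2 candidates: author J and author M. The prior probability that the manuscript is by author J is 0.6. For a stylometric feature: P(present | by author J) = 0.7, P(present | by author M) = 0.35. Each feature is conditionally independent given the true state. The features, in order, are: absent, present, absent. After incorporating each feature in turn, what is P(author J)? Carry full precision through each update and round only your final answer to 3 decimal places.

Apply Bayes' rule sequentially, carrying P(author J) forward.
After 'absent': P(author J) = 0.3·0.6000 / (0.3·0.6000 + 0.65·0.4000) ≈ 0.4091
After 'present': P(author J) = 0.7·0.4091 / (0.7·0.4091 + 0.35·0.5909) ≈ 0.5806
After 'absent': P(author J) = 0.3·0.5806 / (0.3·0.5806 + 0.65·0.4194) ≈ 0.3899

0.390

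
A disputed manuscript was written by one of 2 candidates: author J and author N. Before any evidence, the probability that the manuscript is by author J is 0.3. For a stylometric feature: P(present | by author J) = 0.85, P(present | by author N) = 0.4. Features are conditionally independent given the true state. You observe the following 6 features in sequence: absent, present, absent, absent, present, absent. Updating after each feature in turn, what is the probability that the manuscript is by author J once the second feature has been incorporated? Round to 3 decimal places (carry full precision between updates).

0.185

Apply Bayes' rule sequentially, carrying P(author J) forward.
After 'absent': P(author J) = 0.15·0.3000 / (0.15·0.3000 + 0.6·0.7000) ≈ 0.0968
After 'present': P(author J) = 0.85·0.0968 / (0.85·0.0968 + 0.4·0.9032) ≈ 0.1855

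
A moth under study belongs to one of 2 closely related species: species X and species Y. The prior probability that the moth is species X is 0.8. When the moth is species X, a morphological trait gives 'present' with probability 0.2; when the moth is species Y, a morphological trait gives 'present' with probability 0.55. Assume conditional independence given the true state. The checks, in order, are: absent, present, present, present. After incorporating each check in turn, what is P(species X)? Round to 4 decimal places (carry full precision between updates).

0.2548

Apply Bayes' rule sequentially, carrying P(species X) forward.
After 'absent': P(species X) = 0.8·0.8000 / (0.8·0.8000 + 0.45·0.2000) ≈ 0.8767
After 'present': P(species X) = 0.2·0.8767 / (0.2·0.8767 + 0.55·0.1233) ≈ 0.7211
After 'present': P(species X) = 0.2·0.7211 / (0.2·0.7211 + 0.55·0.2789) ≈ 0.4846
After 'present': P(species X) = 0.2·0.4846 / (0.2·0.4846 + 0.55·0.5154) ≈ 0.2548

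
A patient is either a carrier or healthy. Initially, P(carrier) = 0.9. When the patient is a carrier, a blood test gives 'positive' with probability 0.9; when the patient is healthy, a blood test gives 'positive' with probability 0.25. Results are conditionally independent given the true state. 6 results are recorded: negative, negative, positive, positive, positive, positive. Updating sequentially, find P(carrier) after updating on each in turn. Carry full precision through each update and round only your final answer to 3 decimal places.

0.964

After 'negative': P(carrier) = 0.1·0.9000 / (0.1·0.9000 + 0.75·0.1000) ≈ 0.5455
After 'negative': P(carrier) = 0.1·0.5455 / (0.1·0.5455 + 0.75·0.4545) ≈ 0.1379
After 'positive': P(carrier) = 0.9·0.1379 / (0.9·0.1379 + 0.25·0.8621) ≈ 0.3655
After 'positive': P(carrier) = 0.9·0.3655 / (0.9·0.3655 + 0.25·0.6345) ≈ 0.6746
After 'positive': P(carrier) = 0.9·0.6746 / (0.9·0.6746 + 0.25·0.3254) ≈ 0.8819
After 'positive': P(carrier) = 0.9·0.8819 / (0.9·0.8819 + 0.25·0.1181) ≈ 0.9641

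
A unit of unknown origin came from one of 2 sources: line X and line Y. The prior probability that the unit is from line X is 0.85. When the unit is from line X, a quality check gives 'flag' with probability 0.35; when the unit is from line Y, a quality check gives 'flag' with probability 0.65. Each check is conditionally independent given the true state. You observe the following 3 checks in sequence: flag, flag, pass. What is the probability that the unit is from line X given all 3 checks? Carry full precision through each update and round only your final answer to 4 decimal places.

After 'flag': P(line X) = 0.35·0.8500 / (0.35·0.8500 + 0.65·0.1500) ≈ 0.7532
After 'flag': P(line X) = 0.35·0.7532 / (0.35·0.7532 + 0.65·0.2468) ≈ 0.6216
After 'pass': P(line X) = 0.65·0.6216 / (0.65·0.6216 + 0.35·0.3784) ≈ 0.7532

0.7532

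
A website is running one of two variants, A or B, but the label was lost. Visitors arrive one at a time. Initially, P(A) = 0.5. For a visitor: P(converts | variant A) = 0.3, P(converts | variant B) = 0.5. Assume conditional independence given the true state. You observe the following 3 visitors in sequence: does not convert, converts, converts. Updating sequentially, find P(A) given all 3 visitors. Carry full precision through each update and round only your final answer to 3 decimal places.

0.335

After 'does not convert': P(A) = 0.7·0.5000 / (0.7·0.5000 + 0.5·0.5000) ≈ 0.5833
After 'converts': P(A) = 0.3·0.5833 / (0.3·0.5833 + 0.5·0.4167) ≈ 0.4565
After 'converts': P(A) = 0.3·0.4565 / (0.3·0.4565 + 0.5·0.5435) ≈ 0.3351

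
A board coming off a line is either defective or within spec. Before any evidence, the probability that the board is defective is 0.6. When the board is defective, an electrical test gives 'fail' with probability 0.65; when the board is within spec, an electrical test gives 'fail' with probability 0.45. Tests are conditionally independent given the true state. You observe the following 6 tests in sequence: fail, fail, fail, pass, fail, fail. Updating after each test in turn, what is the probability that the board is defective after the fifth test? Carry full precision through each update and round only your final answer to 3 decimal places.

0.806

After 'fail': P(defective) = 0.65·0.6000 / (0.65·0.6000 + 0.45·0.4000) ≈ 0.6842
After 'fail': P(defective) = 0.65·0.6842 / (0.65·0.6842 + 0.45·0.3158) ≈ 0.7578
After 'fail': P(defective) = 0.65·0.7578 / (0.65·0.7578 + 0.45·0.2422) ≈ 0.8189
After 'pass': P(defective) = 0.35·0.8189 / (0.35·0.8189 + 0.55·0.1811) ≈ 0.7421
After 'fail': P(defective) = 0.65·0.7421 / (0.65·0.7421 + 0.45·0.2579) ≈ 0.8060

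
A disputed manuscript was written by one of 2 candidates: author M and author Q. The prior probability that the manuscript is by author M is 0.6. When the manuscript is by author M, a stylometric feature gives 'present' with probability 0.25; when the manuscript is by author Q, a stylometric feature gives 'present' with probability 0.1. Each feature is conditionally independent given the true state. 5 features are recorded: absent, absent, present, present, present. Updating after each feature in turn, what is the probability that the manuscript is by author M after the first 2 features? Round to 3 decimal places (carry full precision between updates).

0.510

After 'absent': P(author M) = 0.75·0.6000 / (0.75·0.6000 + 0.9·0.4000) ≈ 0.5556
After 'absent': P(author M) = 0.75·0.5556 / (0.75·0.5556 + 0.9·0.4444) ≈ 0.5102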